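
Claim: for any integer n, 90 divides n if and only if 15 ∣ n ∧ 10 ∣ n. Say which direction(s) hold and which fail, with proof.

Converse. This fails: take n = 30. Both 15 ∣ 30 and 10 ∣ 30, yet 30 is not a multiple of 90 (since 30 = 0·90 + 30), so 90 ∤ 30.

Forward direction. If 90 ∣ n, write n = 90q. Since 90 = 6·15, n = 15·(6q), so 15 ∣ n; and since 90 = 9·10, n = 10·(9q), so 10 ∣ n.

Only the forward implication holds.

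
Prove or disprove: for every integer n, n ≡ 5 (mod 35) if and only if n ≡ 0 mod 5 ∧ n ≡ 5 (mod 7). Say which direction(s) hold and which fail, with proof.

Both implications hold.

(⟹) Suppose n ≡ 5 (mod 35); write n = 35j + 5. Since 5 ∣ 35, reducing mod 5 gives n ≡ 5 ≡ 0 (mod 5); since 7 ∣ 35, reducing mod 7 gives n ≡ 5 (mod 7).

(⟸) Conversely, if n ≡ 0 (mod 5) and n ≡ 5 (mod 7), then by the Chinese remainder theorem n ≡ 5 (mod 35). This is exactly n ≡ 5 (mod 35).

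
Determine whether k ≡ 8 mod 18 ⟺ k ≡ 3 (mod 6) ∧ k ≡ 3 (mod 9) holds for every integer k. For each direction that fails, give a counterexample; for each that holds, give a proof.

(⇒) fails and (⇐) fails.

(→) This fails: k = 8 gives 8 ≡ 8 (mod 18) but 8 ≡ 2 (mod 6), so the conjunction on the right does not hold.

(←) This fails: k = 3 satisfies both congruences on the right (3 ≡ 3 mod 6 and 3 ≡ 3 mod 9) yet 3 ≡ 3 (mod 18), not 8.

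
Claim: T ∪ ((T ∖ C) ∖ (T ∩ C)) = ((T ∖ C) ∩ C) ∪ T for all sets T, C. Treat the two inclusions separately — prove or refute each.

(⊇) Let x ∈ ((T ∖ C) ∩ C) ∪ T. Then either x ∈ T and x ∉ C; or x ∈ T ∩ C. In each case x ∈ T ∪ ((T ∖ C) ∖ (T ∩ C)), so ((T ∖ C) ∩ C) ∪ T ⊆ T ∪ ((T ∖ C) ∖ (T ∩ C)).

(⊆) Let x ∈ T ∪ ((T ∖ C) ∖ (T ∩ C)). Then either x ∈ T and x ∉ C; or x ∈ T ∩ C. In each case x ∈ ((T ∖ C) ∩ C) ∪ T, so T ∪ ((T ∖ C) ∖ (T ∩ C)) ⊆ ((T ∖ C) ∩ C) ∪ T.

Both inclusions hold; the sets are equal.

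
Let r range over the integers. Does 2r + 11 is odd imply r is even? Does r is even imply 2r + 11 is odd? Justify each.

(⇒) fails; (⇐) holds.

(⟹) This fails: take r = 7. Then 2r + 11 = 25, which is odd, yet r = 7 is odd, not even.

(⟸) Suppose r is even. Since 2 is even, 2r is even for every r, so 2r + 11 has the same parity as 11, which is odd. Hence 2r + 11 is odd.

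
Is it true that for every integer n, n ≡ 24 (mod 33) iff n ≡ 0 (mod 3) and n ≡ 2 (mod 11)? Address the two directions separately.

[⇒] Suppose n ≡ 24 (mod 33); write n = 33j + 24. Since 3 ∣ 33, reducing mod 3 gives n ≡ 24 ≡ 0 (mod 3); since 11 ∣ 33, reducing mod 11 gives n ≡ 24 ≡ 2 (mod 11).

[⇐] Conversely, if n ≡ 0 (mod 3) and n ≡ 2 (mod 11), then by the Chinese remainder theorem n ≡ 24 (mod 33). This is exactly n ≡ 24 (mod 33).

Both directions hold; the statement is true.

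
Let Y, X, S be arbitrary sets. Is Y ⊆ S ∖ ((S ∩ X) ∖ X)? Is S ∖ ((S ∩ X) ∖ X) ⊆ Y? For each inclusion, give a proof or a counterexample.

Forward inclusion. This inclusion fails. Take Y = {1}, X = ∅, S = ∅; then 1 ∈ Y but 1 ∉ S ∖ ((S ∩ X) ∖ X).

Reverse inclusion. This inclusion fails. Take Y = ∅, X = ∅, S = {1}; then 1 ∈ S ∖ ((S ∩ X) ∖ X) but 1 ∉ Y.

Neither inclusion holds.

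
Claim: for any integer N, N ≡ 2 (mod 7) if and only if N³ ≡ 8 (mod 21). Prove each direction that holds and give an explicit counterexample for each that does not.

Both directions fail.

[⇒] This fails: take N = 9. Then 9 ≡ 2 (mod 7), but 9³ = 729 ≡ 15 (mod 21), not 8.

[⇐] This fails: take N = 8. Then 8³ = 512 ≡ 8 (mod 21), yet 8 ≡ 1 (mod 7), not 2.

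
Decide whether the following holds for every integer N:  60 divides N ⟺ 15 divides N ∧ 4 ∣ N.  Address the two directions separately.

Forward direction. If 60 ∣ N, write N = 60q. Since 60 = 4·15, N = 15·(4q), so 15 ∣ N; and since 60 = 15·4, N = 4·(15q), so 4 ∣ N.

Converse. Suppose 15 ∣ N and 4 ∣ N. Any common multiple of 15 and 4 is a multiple of their lcm; here gcd(15, 4) = 1, so lcm(15, 4) = 15·4 = 60, so 60 ∣ N.

Both directions hold; the statement is true.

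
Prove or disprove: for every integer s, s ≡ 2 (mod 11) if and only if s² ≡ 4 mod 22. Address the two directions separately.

Neither implication holds.

(⇒) This fails: take s = 13. Then 13 ≡ 2 (mod 11), but 13² = 169 ≡ 15 (mod 22), not 4.

(⇐) This fails: take s = 20. Then 20² = 400 ≡ 4 (mod 22), yet 20 ≡ 9 (mod 11), not 2.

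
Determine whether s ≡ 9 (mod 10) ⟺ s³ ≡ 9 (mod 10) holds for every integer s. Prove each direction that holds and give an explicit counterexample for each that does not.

[⇐] Suppose s³ ≡ 9 (mod 10). The only residue r in {0, …, 9} with r³ ≡ 9 (mod 10) is r = 9, so s ≡ 9 (mod 10).

[⇒] Suppose s ≡ 9 (mod 10). Write s = 10j + 9. Then (10j + 9)³ = 1000j³ + 2700j² + 2430j + 729 = 10(100j³ + 270j² + 243j + 72) + 9, so s³ ≡ 9 (mod 10).

Equivalent; both directions hold.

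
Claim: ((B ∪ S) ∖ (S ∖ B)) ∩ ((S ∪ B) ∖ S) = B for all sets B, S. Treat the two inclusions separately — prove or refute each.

(⊆) holds; (⊇) fails.

(⊇) This inclusion fails. Take B = {1}, S = {1}; then 1 ∈ B but 1 ∉ ((B ∪ S) ∖ (S ∖ B)) ∩ ((S ∪ B) ∖ S).

(⊆) Let x ∈ ((B ∪ S) ∖ (S ∖ B)) ∩ ((S ∪ B) ∖ S). Then x ∈ B and x ∉ S, from which x ∈ B.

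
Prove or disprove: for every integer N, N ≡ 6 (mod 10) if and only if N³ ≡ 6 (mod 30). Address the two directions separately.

The forward direction fails; the converse holds.

(⇒) This fails: take N = 16. Then 16 ≡ 6 (mod 10), but 16³ = 4096 ≡ 16 (mod 30), not 6.

(⇐) Conversely, the residues r modulo 30 with r³ ≡ 6 (mod 30) are exactly {6}, and each is ≡ 6 (mod 10).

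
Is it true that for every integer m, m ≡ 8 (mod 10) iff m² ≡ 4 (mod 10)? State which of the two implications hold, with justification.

(⟸) This fails: take m = 2. Then 2² = 4 ≡ 4 (mod 10), yet 2 ≡ 2 (mod 10), not 8.

(⟹) Suppose m ≡ 8 (mod 10). Write m = 10j + 8. Then (10j + 8)² = 100j² + 160j + 64 = 10(10j² + 16j + 6) + 4, so m² ≡ 4 (mod 10).

Not equivalent: only (⇒) holds.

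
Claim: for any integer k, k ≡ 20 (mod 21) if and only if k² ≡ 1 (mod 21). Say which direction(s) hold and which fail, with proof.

(⇐) This fails: take k = 1. Then 1² = 1 ≡ 1 (mod 21), yet 1 ≡ 1 (mod 21), not 20.

(⇒) Suppose k ≡ 20 (mod 21). Write k = 21j + 20. Then (21j + 20)² = 441j² + 840j + 400 = 21(21j² + 40j + 19) + 1, so k² ≡ 1 (mod 21).

The forward direction holds; the converse fails.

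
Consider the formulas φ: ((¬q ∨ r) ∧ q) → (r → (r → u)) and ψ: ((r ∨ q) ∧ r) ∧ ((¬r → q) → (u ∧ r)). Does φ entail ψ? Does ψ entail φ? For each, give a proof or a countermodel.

(⇒) This fails. Under q = F, u = F, r = F, the left side is true but the right side is false.

(⇐) Assume the antecedent. If q is true, the antecedent forces (q = T, u = T, r = T), and ((¬q ∨ r) ∧ q) → (r → (r → u)) holds there. If q is false, ((¬q ∨ r) ∧ q) → (r → (r → u)) reduces to true regardless of the other variables. Either way ((¬q ∨ r) ∧ q) → (r → (r → u)) holds.

Only the converse holds.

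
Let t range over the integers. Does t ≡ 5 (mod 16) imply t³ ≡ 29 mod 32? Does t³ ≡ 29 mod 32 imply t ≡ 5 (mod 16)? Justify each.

Only the reverse direction holds.

[⇐] The residues r modulo 32 with r³ ≡ 29 (mod 32) are exactly {5}, and each is ≡ 5 (mod 16).

[⇒] This fails: take t = 21. Then 21 ≡ 5 (mod 16), but 21³ = 9261 ≡ 13 (mod 32), not 29.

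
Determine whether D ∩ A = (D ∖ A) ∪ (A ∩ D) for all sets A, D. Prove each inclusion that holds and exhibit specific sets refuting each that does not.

Only the forward inclusion holds.

Forward inclusion. Let x ∈ D ∩ A. Then x ∈ A ∩ D, from which x ∈ (D ∖ A) ∪ (A ∩ D).

Reverse inclusion. This inclusion fails. Take A = ∅, D = {1}; then 1 ∈ (D ∖ A) ∪ (A ∩ D) but 1 ∉ D ∩ A.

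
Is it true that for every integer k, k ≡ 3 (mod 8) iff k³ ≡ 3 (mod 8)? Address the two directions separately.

(→) Suppose k ≡ 3 (mod 8). Write k = 8j + 3. Then (8j + 3)³ = 512j³ + 576j² + 216j + 27 = 8(64j³ + 72j² + 27j + 3) + 3, so k³ ≡ 3 (mod 8).

(←) For the converse, argue contrapositively. If k ≢ 3 (mod 8), then k is congruent to one of 0, 1, 2, 4, 5, 6, 7 modulo 8, and these give k³ ≡ 0, 1, 0, 0, 5, 0, 7 respectively — never 3.

Equivalent; both directions hold.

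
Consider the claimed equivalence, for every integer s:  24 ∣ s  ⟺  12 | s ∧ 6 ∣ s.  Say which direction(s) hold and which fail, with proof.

Only the forward direction holds.

[⇒] If 24 ∣ s, write s = 24q. Since 24 = 2·12, s = 12·(2q), so 12 ∣ s; and since 24 = 4·6, s = 6·(4q), so 6 ∣ s.

[⇐] This fails: take s = 12. Both 12 ∣ 12 and 6 ∣ 12, yet 12 is not a multiple of 24 (since 12 = 0·24 + 12), so 24 ∤ 12.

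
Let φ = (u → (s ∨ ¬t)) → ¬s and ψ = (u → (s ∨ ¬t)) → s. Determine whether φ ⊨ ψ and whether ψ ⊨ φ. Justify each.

(⟹) This fails. Under u = F, t = F, s = F, the left side is true but the right side is false.

(⟸) This fails. Under u = F, t = F, s = T, the left side is false but the right side is true.

Both directions fail.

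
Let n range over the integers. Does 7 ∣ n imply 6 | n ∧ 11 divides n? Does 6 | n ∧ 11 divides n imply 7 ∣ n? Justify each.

Neither direction holds.

Forward direction. This fails: take n = 7. Certainly 7 ∣ 7, but 6 ∤ 7.

Converse. This fails: take n = 66. Both 6 ∣ 66 and 11 ∣ 66, yet 66 is not a multiple of 7 (since 66 = 9·7 + 3), so 7 ∤ 66.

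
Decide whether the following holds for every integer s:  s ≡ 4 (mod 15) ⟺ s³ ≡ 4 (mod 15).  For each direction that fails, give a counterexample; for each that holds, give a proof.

[⇒] Suppose s ≡ 4 (mod 15). Write s = 15j + 4. Then (15j + 4)³ = 3375j³ + 2700j² + 720j + 64 = 15(225j³ + 180j² + 48j + 4) + 4, so s³ ≡ 4 (mod 15).

[⇐] Conversely, suppose s³ ≡ 4 (mod 15). The only residue r in {0, …, 14} with r³ ≡ 4 (mod 15) is r = 4, so s ≡ 4 (mod 15).

Equivalent; both directions hold.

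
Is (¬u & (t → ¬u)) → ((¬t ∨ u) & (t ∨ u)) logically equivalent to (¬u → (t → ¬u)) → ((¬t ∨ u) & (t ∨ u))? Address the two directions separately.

Both directions hold; the statement is true.

[⇐] Assume the antecedent. If t is true, the antecedent forces (t = T, u = T), and the consequent holds there. If t is false, the antecedent forces (t = F, u = T), and the consequent holds there. Either way the consequent holds.

[⇒] Assume the antecedent. If t is true, the antecedent forces (t = T, u = T), and the consequent holds there. If t is false, the antecedent forces (t = F, u = T), and the consequent holds there. Either way the consequent holds.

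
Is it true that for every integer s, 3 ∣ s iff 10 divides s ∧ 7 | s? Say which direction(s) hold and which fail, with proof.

Both directions fail.

(⟹) This fails: take s = 3. Certainly 3 ∣ 3, but 10 ∤ 3.

(⟸) This fails: take s = 70. Both 10 ∣ 70 and 7 ∣ 70, yet 70 is not a multiple of 3 (since 70 = 23·3 + 1), so 3 ∤ 70.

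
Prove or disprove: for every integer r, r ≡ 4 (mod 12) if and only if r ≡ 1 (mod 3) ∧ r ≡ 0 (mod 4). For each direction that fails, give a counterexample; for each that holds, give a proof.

Both directions hold.

(⟹) Suppose r ≡ 4 (mod 12); write r = 12j + 4. Since 3 ∣ 12, reducing mod 3 gives r ≡ 4 ≡ 1 (mod 3); since 4 ∣ 12, reducing mod 4 gives r ≡ 4 ≡ 0 (mod 4).

(⟸) Conversely, if r ≡ 1 (mod 3) and r ≡ 0 (mod 4), then by the Chinese remainder theorem r ≡ 4 (mod 12). This is exactly r ≡ 4 (mod 12).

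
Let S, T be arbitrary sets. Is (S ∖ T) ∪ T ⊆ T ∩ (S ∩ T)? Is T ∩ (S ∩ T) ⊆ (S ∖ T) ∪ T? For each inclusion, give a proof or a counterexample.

(⊆) fails; (⊇) holds.

(⊆) This inclusion fails. Take S = {1}, T = ∅; then 1 ∈ (S ∖ T) ∪ T but 1 ∉ T ∩ (S ∩ T).

(⊇) Let x ∈ T ∩ (S ∩ T). Then x ∈ S ∩ T, from which x ∈ (S ∖ T) ∪ T.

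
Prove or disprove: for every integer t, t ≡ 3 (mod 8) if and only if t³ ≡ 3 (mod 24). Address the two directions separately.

[⇐] The residues r modulo 24 with r³ ≡ 3 (mod 24) are exactly {3}, and each is ≡ 3 (mod 8).

[⇒] This fails: take t = 11. Then 11 ≡ 3 (mod 8), but 11³ = 1331 ≡ 11 (mod 24), not 3.

(⇒) fails; (⇐) holds.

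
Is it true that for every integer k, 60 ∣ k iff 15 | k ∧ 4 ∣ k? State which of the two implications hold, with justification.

Equivalent; both directions hold.

(→) If 60 ∣ k, write k = 60q. Since 60 = 4·15, k = 15·(4q), so 15 ∣ k; and since 60 = 15·4, k = 4·(15q), so 4 ∣ k.

(←) Suppose 15 ∣ k and 4 ∣ k. Any common multiple of 15 and 4 is a multiple of their lcm; here gcd(15, 4) = 1, so lcm(15, 4) = 15·4 = 60, so 60 ∣ k.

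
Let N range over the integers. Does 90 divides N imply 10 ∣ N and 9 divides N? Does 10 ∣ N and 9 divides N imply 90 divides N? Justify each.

(⇐) Suppose 10 ∣ N and 9 ∣ N. Any common multiple of 10 and 9 is a multiple of their lcm; here gcd(10, 9) = 1, so lcm(10, 9) = 10·9 = 90, so 90 ∣ N.

(⇒) If 90 ∣ N, write N = 90q. Since 90 = 9·10, N = 10·(9q), so 10 ∣ N; and since 90 = 10·9, N = 9·(10q), so 9 ∣ N.

Both directions hold; the statement is true.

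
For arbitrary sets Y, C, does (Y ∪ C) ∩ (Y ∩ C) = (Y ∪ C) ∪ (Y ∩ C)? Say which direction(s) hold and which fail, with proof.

(⊇) This inclusion fails. Take Y = {1}, C = ∅; then 1 ∈ (Y ∪ C) ∪ (Y ∩ C) but 1 ∉ (Y ∪ C) ∩ (Y ∩ C).

(⊆) Let x ∈ (Y ∪ C) ∩ (Y ∩ C). Then x ∈ Y ∩ C, from which x ∈ (Y ∪ C) ∪ (Y ∩ C).

Only the forward inclusion holds.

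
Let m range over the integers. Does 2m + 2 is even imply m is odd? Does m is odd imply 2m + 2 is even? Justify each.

Forward direction. This fails: take m = 0. Then 2m + 2 = 2, which is even, yet m = 0 is even, not odd.

Converse. Suppose m is odd. Since 2 is even, 2m is even for every m, so 2m + 2 has the same parity as 2, which is even. Hence 2m + 2 is even.

Only the reverse direction holds.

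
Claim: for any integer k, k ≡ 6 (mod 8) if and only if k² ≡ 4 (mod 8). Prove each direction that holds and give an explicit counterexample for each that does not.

Forward direction. Suppose k ≡ 6 (mod 8). Write k = 8j + 6. Then (8j + 6)² = 64j² + 96j + 36 = 8(8j² + 12j + 4) + 4, so k² ≡ 4 (mod 8).

Converse. This fails: take k = 2. Then 2² = 4 ≡ 4 (mod 8), yet 2 ≡ 2 (mod 8), not 6.

Only the forward implication holds.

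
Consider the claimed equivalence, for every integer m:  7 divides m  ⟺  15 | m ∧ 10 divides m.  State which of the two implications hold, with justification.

Neither direction holds.

(⇒) This fails: take m = 7. Certainly 7 ∣ 7, but 15 ∤ 7.

(⇐) This fails: take m = 30. Both 15 ∣ 30 and 10 ∣ 30, yet 30 is not a multiple of 7 (since 30 = 4·7 + 2), so 7 ∤ 30.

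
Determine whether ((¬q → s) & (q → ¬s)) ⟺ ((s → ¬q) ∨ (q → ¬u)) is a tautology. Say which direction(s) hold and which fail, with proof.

(⟹) Assume the antecedent. If u is true, the antecedent forces (u = T, s = T, q = F) or (u = T, s = F, q = T), and (s → ¬q) ∨ (q → ¬u) holds there. If u is false, (s → ¬q) ∨ (q → ¬u) reduces to true regardless of the other variables. Either way (s → ¬q) ∨ (q → ¬u) holds.

(⟸) This fails. Under u = F, s = F, q = F, the left side is false but the right side is true.

Not equivalent: only (⇒) holds.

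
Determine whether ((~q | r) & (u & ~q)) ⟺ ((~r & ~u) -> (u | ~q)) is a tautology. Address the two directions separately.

Converse. This fails. Under q = F, r = F, u = F, the left side is false but the right side is true.

Forward direction. Assume the antecedent. If q is true, the antecedent cannot hold. If q is false, (~r & ~u) -> (u | ~q) reduces to true regardless of the other variables. Either way (~r & ~u) -> (u | ~q) holds.

(⇒) holds; (⇐) fails.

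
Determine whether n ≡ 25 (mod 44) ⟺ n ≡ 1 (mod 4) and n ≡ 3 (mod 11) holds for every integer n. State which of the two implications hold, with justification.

(←) If n ≡ 1 (mod 4) and n ≡ 3 (mod 11), then by the Chinese remainder theorem n ≡ 25 (mod 44). This is exactly n ≡ 25 (mod 44).

(→) Suppose n ≡ 25 (mod 44); write n = 44j + 25. Since 4 ∣ 44, reducing mod 4 gives n ≡ 25 ≡ 1 (mod 4); since 11 ∣ 44, reducing mod 11 gives n ≡ 25 ≡ 3 (mod 11).

Both implications hold.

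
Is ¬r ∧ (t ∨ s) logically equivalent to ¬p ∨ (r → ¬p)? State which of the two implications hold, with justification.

(⟸) This fails. Under p = F, s = F, r = F, t = F, the left side is false but the right side is true.

(⟹) Assume the antecedent. If r is true, the antecedent cannot hold. If r is false, ¬p ∨ (r → ¬p) reduces to true regardless of the other variables. Either way ¬p ∨ (r → ¬p) holds.

Only the forward implication holds.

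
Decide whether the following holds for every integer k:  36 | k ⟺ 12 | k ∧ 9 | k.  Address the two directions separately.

Equivalent; both directions hold.

Forward direction. If 36 ∣ k, write k = 36q. Since 36 = 3·12, k = 12·(3q), so 12 ∣ k; and since 36 = 4·9, k = 9·(4q), so 9 ∣ k.

Converse. Suppose 12 ∣ k and 9 ∣ k. Any common multiple of 12 and 9 is a multiple of their lcm; here lcm(12, 9) = 12·9/gcd(12, 9) = 108/3 = 36, so 36 ∣ k.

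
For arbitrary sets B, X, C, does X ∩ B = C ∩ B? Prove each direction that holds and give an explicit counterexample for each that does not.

Forward inclusion. This inclusion fails. Take B = {1}, X = {1}, C = ∅; then 1 ∈ X ∩ B but 1 ∉ C ∩ B.

Reverse inclusion. This inclusion fails. Take B = {1}, X = ∅, C = {1}; then 1 ∈ C ∩ B but 1 ∉ X ∩ B.

Neither inclusion holds.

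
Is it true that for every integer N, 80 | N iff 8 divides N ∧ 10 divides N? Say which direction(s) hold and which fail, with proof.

Only the forward implication holds.

(→) If 80 ∣ N, write N = 80q. Since 80 = 10·8, N = 8·(10q), so 8 ∣ N; and since 80 = 8·10, N = 10·(8q), so 10 ∣ N.

(←) This fails: take N = 40. Both 8 ∣ 40 and 10 ∣ 40, yet 40 is not a multiple of 80 (since 40 = 0·80 + 40), so 80 ∤ 40.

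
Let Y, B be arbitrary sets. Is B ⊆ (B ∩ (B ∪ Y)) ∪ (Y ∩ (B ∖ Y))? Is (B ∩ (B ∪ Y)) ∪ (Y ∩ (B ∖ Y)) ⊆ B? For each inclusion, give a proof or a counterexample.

(⊇) Let x ∈ (B ∩ (B ∪ Y)) ∪ (Y ∩ (B ∖ Y)). Then either x ∈ B and x ∉ Y; or x ∈ Y ∩ B. In each case x ∈ B, so (B ∩ (B ∪ Y)) ∪ (Y ∩ (B ∖ Y)) ⊆ B.

(⊆) Let x ∈ B. Then either x ∈ B and x ∉ Y; or x ∈ Y ∩ B. In each case x ∈ (B ∩ (B ∪ Y)) ∪ (Y ∩ (B ∖ Y)), so B ⊆ (B ∩ (B ∪ Y)) ∪ (Y ∩ (B ∖ Y)).

Both inclusions hold.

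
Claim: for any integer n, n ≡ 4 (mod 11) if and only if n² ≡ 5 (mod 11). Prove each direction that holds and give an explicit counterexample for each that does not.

(←) This fails: take n = 7. Then 7² = 49 ≡ 5 (mod 11), yet 7 ≡ 7 (mod 11), not 4.

(→) Suppose n ≡ 4 (mod 11). Write n = 11j + 4. Then (11j + 4)² = 121j² + 88j + 16 = 11(11j² + 8j + 1) + 5, so n² ≡ 5 (mod 11).

The forward direction holds; the converse fails.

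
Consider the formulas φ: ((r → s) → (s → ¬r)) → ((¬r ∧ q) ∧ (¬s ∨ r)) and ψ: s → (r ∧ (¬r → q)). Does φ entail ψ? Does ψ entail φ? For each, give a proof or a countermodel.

Not equivalent: only (⇒) holds.

[⇐] This fails. Under q = F, s = F, r = F, the left side is false but the right side is true.

[⇒] Assume the antecedent. If q is true, the antecedent forces (q = T, s = F, r = F) or (q = T, s = T, r = T), and s → (r ∧ (¬r → q)) holds there. If q is false, the antecedent forces (q = F, s = T, r = T), and s → (r ∧ (¬r → q)) holds there. Either way s → (r ∧ (¬r → q)) holds.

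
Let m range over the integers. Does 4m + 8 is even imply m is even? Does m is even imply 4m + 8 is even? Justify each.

(⟸) Suppose m is even. Since 4 is even, 4m is even for every m, so 4m + 8 has the same parity as 8, which is even. Hence 4m + 8 is even.

(⟹) This fails: take m = 3. Then 4m + 8 = 20, which is even, yet m = 3 is odd, not even.

The forward direction fails; the converse holds.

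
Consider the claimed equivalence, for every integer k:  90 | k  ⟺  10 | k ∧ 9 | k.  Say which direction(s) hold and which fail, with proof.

Equivalent; both directions hold.

(→) If 90 ∣ k, write k = 90q. Since 90 = 9·10, k = 10·(9q), so 10 ∣ k; and since 90 = 10·9, k = 9·(10q), so 9 ∣ k.

(←) Suppose 10 ∣ k and 9 ∣ k. Any common multiple of 10 and 9 is a multiple of their lcm; here gcd(10, 9) = 1, so lcm(10, 9) = 10·9 = 90, so 90 ∣ k.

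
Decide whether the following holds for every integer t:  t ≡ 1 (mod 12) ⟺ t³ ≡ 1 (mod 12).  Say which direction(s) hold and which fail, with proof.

(←) For the converse, argue contrapositively. If t ≢ 1 (mod 12), then t is congruent to one of 0, 2, 3, 4, 5, 6, 7, 8, 9, 10, 11 modulo 12, and these give t³ ≡ 0, 8, 3, 4, 5, 0, 7, 8, 9, 4, 11 respectively — never 1.

(→) Suppose t ≡ 1 (mod 12). Write t = 12j + 1. Then (12j + 1)³ = 1728j³ + 432j² + 36j + 1 = 12(144j³ + 36j² + 3j) + 1, so t³ ≡ 1 (mod 12).

The biconditional holds.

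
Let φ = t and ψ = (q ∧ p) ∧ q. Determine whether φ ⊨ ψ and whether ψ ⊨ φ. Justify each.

(⟹) This fails. Under q = F, t = T, p = F, the left side is true but the right side is false.

(⟸) This fails. Under q = T, t = F, p = T, the left side is false but the right side is true.

(⇒) fails and (⇐) fails.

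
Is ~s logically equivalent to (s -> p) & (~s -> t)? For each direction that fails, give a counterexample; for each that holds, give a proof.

Forward direction. This fails. Under t = F, p = F, s = F, the left side is true but the right side is false.

Converse. This fails. Under t = F, p = T, s = T, the left side is false but the right side is true.

Neither implication holds.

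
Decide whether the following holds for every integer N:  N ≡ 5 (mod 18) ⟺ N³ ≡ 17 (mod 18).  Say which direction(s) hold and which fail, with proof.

Not equivalent: only (⇒) holds.

[⇐] This fails: take N = 11. Then 11³ = 1331 ≡ 17 (mod 18), yet 11 ≡ 11 (mod 18), not 5.

[⇒] Suppose N ≡ 5 (mod 18). Write N = 18j + 5. Then (18j + 5)³ = 5832j³ + 4860j² + 1350j + 125 = 18(324j³ + 270j² + 75j + 6) + 17, so N³ ≡ 17 (mod 18).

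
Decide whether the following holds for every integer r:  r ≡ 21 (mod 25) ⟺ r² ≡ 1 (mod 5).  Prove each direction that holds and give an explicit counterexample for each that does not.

(⟸) This fails: take r = 1. Then 1² = 1 ≡ 1 (mod 5), yet 1 ≡ 1 (mod 25), not 21.

(⟹) Suppose r ≡ 21 (mod 25). Then r² ≡ 21² = 441 (mod 25), and since 5 ∣ 25, also r² ≡ 1 (mod 5).

Only the forward direction holds.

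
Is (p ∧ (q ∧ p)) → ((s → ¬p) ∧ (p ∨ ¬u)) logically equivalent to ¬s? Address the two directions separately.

(⇒) fails; (⇐) holds.

(→) This fails. Under p = F, q = F, s = T, u = F, the left side is true but the right side is false.

(←) Assume the antecedent. If s is true, the antecedent cannot hold. If s is false, the consequent reduces to true regardless of the other variables. Either way the consequent holds.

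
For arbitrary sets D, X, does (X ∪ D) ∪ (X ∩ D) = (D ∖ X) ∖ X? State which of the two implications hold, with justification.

Only the reverse inclusion holds.

(⟹) This inclusion fails. Take D = ∅, X = {1}; then 1 ∈ (X ∪ D) ∪ (X ∩ D) but 1 ∉ (D ∖ X) ∖ X.

(⟸) Let x ∈ (D ∖ X) ∖ X. Then x ∈ D and x ∉ X, from which x ∈ (X ∪ D) ∪ (X ∩ D).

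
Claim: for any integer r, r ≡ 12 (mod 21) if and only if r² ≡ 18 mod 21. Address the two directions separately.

[⇒] Suppose r ≡ 12 (mod 21). Write r = 21j + 12. Then (21j + 12)² = 441j² + 504j + 144 = 21(21j² + 24j + 6) + 18, so r² ≡ 18 (mod 21).

[⇐] This fails: take r = 9. Then 9² = 81 ≡ 18 (mod 21), yet 9 ≡ 9 (mod 21), not 12.

The forward direction holds; the converse fails.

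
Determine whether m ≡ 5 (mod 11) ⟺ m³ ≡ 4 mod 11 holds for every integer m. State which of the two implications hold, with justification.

The biconditional holds.

[⇒] Suppose m ≡ 5 (mod 11). Write m = 11j + 5. Then (11j + 5)³ = 1331j³ + 1815j² + 825j + 125 = 11(121j³ + 165j² + 75j + 11) + 4, so m³ ≡ 4 (mod 11).

[⇐] For the converse, argue contrapositively. If m ≢ 5 (mod 11), then m is congruent to one of 0, 1, 2, 3, 4, 6, 7, 8, 9, 10 modulo 11, and these give m³ ≡ 0, 1, 8, 5, 9, 7, 2, 6, 3, 10 respectively — never 4.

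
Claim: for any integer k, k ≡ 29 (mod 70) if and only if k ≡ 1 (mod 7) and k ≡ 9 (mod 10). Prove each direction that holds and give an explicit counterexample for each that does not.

Both directions hold; the statement is true.

(⇒) Suppose k ≡ 29 (mod 70); write k = 70j + 29. Since 7 ∣ 70, reducing mod 7 gives k ≡ 29 ≡ 1 (mod 7); since 10 ∣ 70, reducing mod 10 gives k ≡ 29 ≡ 9 (mod 10).

(⇐) Conversely, if k ≡ 1 (mod 7) and k ≡ 9 (mod 10), then by the Chinese remainder theorem k ≡ 29 (mod 70). This is exactly k ≡ 29 (mod 70).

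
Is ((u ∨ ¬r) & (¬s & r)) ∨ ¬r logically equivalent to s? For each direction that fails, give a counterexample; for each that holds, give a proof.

(⟹) This fails. Under u = F, s = F, r = F, the left side is true but the right side is false.

(⟸) This fails. Under u = F, s = T, r = T, the left side is false but the right side is true.

(⇒) fails and (⇐) fails.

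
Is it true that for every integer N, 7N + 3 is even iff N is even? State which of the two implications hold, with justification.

(⟹) This fails: N = 3 gives 7N + 3 = 24, which is even, but 3 is odd, not even.

(⟸) This also fails: N = 2 is even, but 7N + 3 = 17 is odd, not even.

(⇒) fails and (⇐) fails.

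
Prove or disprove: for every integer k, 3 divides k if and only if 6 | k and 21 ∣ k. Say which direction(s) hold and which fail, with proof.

Not equivalent: only (⇐) holds.

Forward direction. This fails: take k = 3. Certainly 3 ∣ 3, but 6 ∤ 3.

Converse. Suppose 6 ∣ k and 21 ∣ k. Any common multiple of 6 and 21 is a multiple of their lcm; here lcm(6, 21) = 6·21/gcd(6, 21) = 126/3 = 42, so 42 ∣ k. Since 3 ∣ 42, it follows that 3 ∣ k.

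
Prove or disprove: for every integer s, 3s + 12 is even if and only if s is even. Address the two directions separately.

(⇒) Suppose 3s + 12 is even. Since 3 is odd, 3s and s have the same parity, so 3s + 12 ≡ s + 12 (mod 2). As 12 is even, 3s + 12 is even exactly when s is even. Thus s is even.

(⇐) Conversely, suppose s is even; write s = 2j. Then 3s + 12 = 3·(2j) + 12 = 2·3j + 12, which is even.

Both implications hold.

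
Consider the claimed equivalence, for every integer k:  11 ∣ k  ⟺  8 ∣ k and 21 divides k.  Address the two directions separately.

(⇒) fails and (⇐) fails.

Forward direction. This fails: take k = 11. Certainly 11 ∣ 11, but 8 ∤ 11.

Converse. This fails: take k = 168. Both 8 ∣ 168 and 21 ∣ 168, yet 168 is not a multiple of 11 (since 168 = 15·11 + 3), so 11 ∤ 168.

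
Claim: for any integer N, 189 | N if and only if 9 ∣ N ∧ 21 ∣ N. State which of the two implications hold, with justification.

(⇐) This fails: take N = 63. Both 9 ∣ 63 and 21 ∣ 63, yet 63 is not a multiple of 189 (since 63 = 0·189 + 63), so 189 ∤ 63.

(⇒) If 189 ∣ N, write N = 189q. Since 189 = 21·9, N = 9·(21q), so 9 ∣ N; and since 189 = 9·21, N = 21·(9q), so 21 ∣ N.

Only the forward direction holds.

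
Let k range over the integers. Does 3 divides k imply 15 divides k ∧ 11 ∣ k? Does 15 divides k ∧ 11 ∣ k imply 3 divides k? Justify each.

Only the converse holds.

(⇒) This fails: take k = 3. Certainly 3 ∣ 3, but 15 ∤ 3.

(⇐) Suppose 15 ∣ k and 11 ∣ k. Any common multiple of 15 and 11 is a multiple of their lcm; here gcd(15, 11) = 1, so lcm(15, 11) = 15·11 = 165, so 165 ∣ k. Since 3 ∣ 165, it follows that 3 ∣ k.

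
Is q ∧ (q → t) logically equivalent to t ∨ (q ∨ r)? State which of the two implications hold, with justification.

(⇐) This fails. Under q = T, r = F, t = F, the left side is false but the right side is true.

(⇒) Assume the antecedent. If q is true, t ∨ (q ∨ r) reduces to true regardless of the other variables. If q is false, the antecedent cannot hold. Either way t ∨ (q ∨ r) holds.

Only the forward implication holds.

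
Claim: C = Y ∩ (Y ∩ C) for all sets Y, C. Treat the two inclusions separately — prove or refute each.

Forward inclusion. This inclusion fails. Take Y = ∅, C = {1}; then 1 ∈ C but 1 ∉ Y ∩ (Y ∩ C).

Reverse inclusion. Let x ∈ Y ∩ (Y ∩ C). Then x ∈ Y ∩ C, from which x ∈ C.

Only the reverse inclusion holds.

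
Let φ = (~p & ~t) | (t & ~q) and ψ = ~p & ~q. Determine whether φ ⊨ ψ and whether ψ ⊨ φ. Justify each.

The forward direction fails; the converse holds.

Converse. Assume the antecedent. If p is true, the antecedent cannot hold. If p is false, the antecedent forces (p = F, t = F, q = F) or (p = F, t = T, q = F), and (~p & ~t) | (t & ~q) holds there. Either way (~p & ~t) | (t & ~q) holds.

Forward direction. This fails. Under p = T, t = T, q = F, the left side is true but the right side is false.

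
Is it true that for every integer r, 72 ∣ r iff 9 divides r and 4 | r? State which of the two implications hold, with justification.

(⇒) holds; (⇐) fails.

(⇒) If 72 ∣ r, write r = 72q. Since 72 = 8·9, r = 9·(8q), so 9 ∣ r; and since 72 = 18·4, r = 4·(18q), so 4 ∣ r.

(⇐) This fails: take r = 36. Both 9 ∣ 36 and 4 ∣ 36, yet 36 is not a multiple of 72 (since 36 = 0·72 + 36), so 72 ∤ 36.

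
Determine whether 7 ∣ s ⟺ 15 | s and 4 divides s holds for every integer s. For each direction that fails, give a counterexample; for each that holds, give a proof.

Both directions fail.

(→) This fails: take s = 7. Certainly 7 ∣ 7, but 15 ∤ 7.

(←) This fails: take s = 60. Both 15 ∣ 60 and 4 ∣ 60, yet 60 is not a multiple of 7 (since 60 = 8·7 + 4), so 7 ∤ 60.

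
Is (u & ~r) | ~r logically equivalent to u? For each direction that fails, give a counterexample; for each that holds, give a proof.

[⇒] This fails. Under r = F, u = F, the left side is true but the right side is false.

[⇐] This fails. Under r = T, u = T, the left side is false but the right side is true.

Neither implication holds.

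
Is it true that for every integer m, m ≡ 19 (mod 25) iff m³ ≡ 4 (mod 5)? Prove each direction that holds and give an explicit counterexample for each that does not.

Forward direction. Suppose m ≡ 19 (mod 25). Then m³ ≡ 19³ = 6859 (mod 25), and since 5 ∣ 25, also m³ ≡ 4 (mod 5).

Converse. This fails: take m = 4. Then 4³ = 64 ≡ 4 (mod 5), yet 4 ≡ 4 (mod 25), not 19.

The forward direction holds; the converse fails.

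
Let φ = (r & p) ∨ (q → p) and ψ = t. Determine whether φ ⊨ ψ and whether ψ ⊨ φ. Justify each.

Neither direction holds.

(⟹) This fails. Under q = F, r = F, t = F, p = F, the left side is true but the right side is false.

(⟸) This fails. Under q = T, r = F, t = T, p = F, the left side is false but the right side is true.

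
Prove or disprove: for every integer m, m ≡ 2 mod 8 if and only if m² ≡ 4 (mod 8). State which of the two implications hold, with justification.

[⇐] This fails: take m = 6. Then 6² = 36 ≡ 4 (mod 8), yet 6 ≡ 6 (mod 8), not 2.

[⇒] Suppose m ≡ 2 mod 8. Write m = 8j + 2. Then (8j + 2)² = 64j² + 32j + 4 = 8(8j² + 4j) + 4, so m² ≡ 4 (mod 8).

(⇒) holds; (⇐) fails.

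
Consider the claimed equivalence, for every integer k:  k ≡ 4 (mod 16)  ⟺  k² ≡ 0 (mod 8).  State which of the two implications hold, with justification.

Only the forward implication holds.

(→) Suppose k ≡ 4 (mod 16). Then k² ≡ 4² = 16 (mod 16), and since 8 ∣ 16, also k² ≡ 0 (mod 8).

(←) This fails: take k = 0. Then 0² = 0 ≡ 0 (mod 8), yet 0 ≡ 0 (mod 16), not 4.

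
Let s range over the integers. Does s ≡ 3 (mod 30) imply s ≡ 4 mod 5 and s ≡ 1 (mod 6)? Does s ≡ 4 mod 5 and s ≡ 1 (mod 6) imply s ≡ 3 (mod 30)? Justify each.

(→) This fails: s = 3 gives 3 ≡ 3 (mod 30) but 3 ≡ 3 (mod 5), so the conjunction on the right does not hold.

(←) This fails: s = 19 satisfies both congruences on the right (19 ≡ 4 mod 5 and 19 ≡ 1 mod 6) yet 19 ≡ 19 (mod 30), not 3.

Neither direction holds.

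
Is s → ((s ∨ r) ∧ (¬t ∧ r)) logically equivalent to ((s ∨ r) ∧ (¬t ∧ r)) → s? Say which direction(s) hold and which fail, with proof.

(→) This fails. Under r = T, t = F, s = F, the left side is true but the right side is false.

(←) This fails. Under r = F, t = F, s = T, the left side is false but the right side is true.

Neither implication holds.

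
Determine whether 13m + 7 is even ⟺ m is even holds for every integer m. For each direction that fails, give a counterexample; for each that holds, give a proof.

Forward direction. This fails: m = 3 gives 13m + 7 = 46, which is even, but 3 is odd, not even.

Converse. This also fails: m = 4 is even, but 13m + 7 = 59 is odd, not even.

Both directions fail.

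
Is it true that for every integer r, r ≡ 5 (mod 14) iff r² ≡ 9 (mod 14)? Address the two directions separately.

Both directions fail.

(⟹) This fails: take r = 5. Then 5 ≡ 5 (mod 14), but 5² = 25 ≡ 11 (mod 14), not 9.

(⟸) This fails: take r = 3. Then 3² = 9 ≡ 9 (mod 14), yet 3 ≡ 3 (mod 14), not 5.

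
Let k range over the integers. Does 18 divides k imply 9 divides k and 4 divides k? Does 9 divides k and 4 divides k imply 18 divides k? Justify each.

(⇒) fails; (⇐) holds.

[⇒] This fails: take k = 18. Certainly 18 ∣ 18, but 4 ∤ 18.

[⇐] Suppose 9 ∣ k and 4 ∣ k. Any common multiple of 9 and 4 is a multiple of their lcm; here gcd(9, 4) = 1, so lcm(9, 4) = 9·4 = 36, so 36 ∣ k. Since 18 ∣ 36, it follows that 18 ∣ k.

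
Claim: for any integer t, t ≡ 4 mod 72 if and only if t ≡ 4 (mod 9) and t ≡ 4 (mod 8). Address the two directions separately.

Both implications hold.

(⇐) If t ≡ 4 (mod 9) and t ≡ 4 (mod 8), then by the Chinese remainder theorem t ≡ 4 (mod 72). This is exactly t ≡ 4 (mod 72).

(⇒) Suppose t ≡ 4 (mod 72); write t = 72j + 4. Since 9 ∣ 72, reducing mod 9 gives t ≡ 4 (mod 9); since 8 ∣ 72, reducing mod 8 gives t ≡ 4 (mod 8).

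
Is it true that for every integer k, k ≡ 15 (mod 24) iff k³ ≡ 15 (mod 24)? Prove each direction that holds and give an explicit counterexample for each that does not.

Equivalent; both directions hold.

(⟹) Suppose k ≡ 15 (mod 24). Write k = 24j + 15. Then (24j + 15)³ = 13824j³ + 25920j² + 16200j + 3375 = 24(576j³ + 1080j² + 675j + 140) + 15, so k³ ≡ 15 (mod 24).

(⟸) Conversely, suppose k³ ≡ 15 (mod 24). The only residue r in {0, …, 23} with r³ ≡ 15 (mod 24) is r = 15, so k ≡ 15 (mod 24).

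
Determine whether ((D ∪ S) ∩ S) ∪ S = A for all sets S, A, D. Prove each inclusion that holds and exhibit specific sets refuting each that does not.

(⟹) This inclusion fails. Take S = {1}, A = ∅, D = ∅; then 1 ∈ ((D ∪ S) ∩ S) ∪ S but 1 ∉ A.

(⟸) This inclusion fails. Take S = ∅, A = {1}, D = ∅; then 1 ∈ A but 1 ∉ ((D ∪ S) ∩ S) ∪ S.

Both inclusions fail.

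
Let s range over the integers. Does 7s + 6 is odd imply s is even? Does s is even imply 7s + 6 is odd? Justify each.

Neither direction holds.

(⟹) This fails: s = 5 gives 7s + 6 = 41, which is odd, but 5 is odd, not even.

(⟸) This also fails: s = 0 is even, but 7s + 6 = 6 is even, not odd.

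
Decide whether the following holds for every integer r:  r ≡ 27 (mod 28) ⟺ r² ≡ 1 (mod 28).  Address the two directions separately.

Forward direction. Suppose r ≡ 27 (mod 28). Write r = 28j + 27. Then (28j + 27)² = 784j² + 1512j + 729 = 28(28j² + 54j + 26) + 1, so r² ≡ 1 (mod 28).

Converse. This fails: take r = 1. Then 1² = 1 ≡ 1 (mod 28), yet 1 ≡ 1 (mod 28), not 27.

Only the forward implication holds.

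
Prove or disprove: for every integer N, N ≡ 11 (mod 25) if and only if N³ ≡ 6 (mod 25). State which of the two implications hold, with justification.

Forward direction. Suppose N ≡ 11 (mod 25). Write N = 25j + 11. Then (25j + 11)³ = 15625j³ + 20625j² + 9075j + 1331 = 25(625j³ + 825j² + 363j + 53) + 6, so N³ ≡ 6 (mod 25).

Converse. Suppose N³ ≡ 6 (mod 25). The only residue r in {0, …, 24} with r³ ≡ 6 (mod 25) is r = 11, so N ≡ 11 (mod 25).

Both directions hold.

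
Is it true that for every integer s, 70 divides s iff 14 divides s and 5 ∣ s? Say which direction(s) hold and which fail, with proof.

Converse. Suppose 14 ∣ s and 5 ∣ s. Any common multiple of 14 and 5 is a multiple of their lcm; here gcd(14, 5) = 1, so lcm(14, 5) = 14·5 = 70, so 70 ∣ s.

Forward direction. If 70 ∣ s, write s = 70q. Since 70 = 5·14, s = 14·(5q), so 14 ∣ s; and since 70 = 14·5, s = 5·(14q), so 5 ∣ s.

Both directions hold.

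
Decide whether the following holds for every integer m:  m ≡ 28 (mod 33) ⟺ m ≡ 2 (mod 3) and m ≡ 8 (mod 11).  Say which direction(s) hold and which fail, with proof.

(→) This fails: m = 28 gives 28 ≡ 28 (mod 33) but 28 ≡ 1 (mod 3), so the conjunction on the right does not hold.

(←) This fails: m = 8 satisfies both congruences on the right (8 ≡ 2 mod 3 and 8 ≡ 8 mod 11) yet 8 ≡ 8 (mod 33), not 28.

Neither direction holds.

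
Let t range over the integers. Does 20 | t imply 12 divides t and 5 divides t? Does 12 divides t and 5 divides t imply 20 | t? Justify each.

Only the reverse direction holds.

Forward direction. This fails: take t = 20. Certainly 20 ∣ 20, but 12 ∤ 20.

Converse. Suppose 12 ∣ t and 5 ∣ t. Any common multiple of 12 and 5 is a multiple of their lcm; here gcd(12, 5) = 1, so lcm(12, 5) = 12·5 = 60, so 60 ∣ t. Since 20 ∣ 60, it follows that 20 ∣ t.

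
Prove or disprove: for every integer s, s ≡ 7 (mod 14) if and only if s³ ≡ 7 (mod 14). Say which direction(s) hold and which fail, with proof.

Both directions hold.

[⇒] Suppose s ≡ 7 (mod 14). Write s = 14j + 7. Then (14j + 7)³ = 2744j³ + 4116j² + 2058j + 343 = 14(196j³ + 294j² + 147j + 24) + 7, so s³ ≡ 7 (mod 14).

[⇐] Conversely, suppose s³ ≡ 7 (mod 14). The only residue r in {0, …, 13} with r³ ≡ 7 (mod 14) is r = 7, so s ≡ 7 (mod 14).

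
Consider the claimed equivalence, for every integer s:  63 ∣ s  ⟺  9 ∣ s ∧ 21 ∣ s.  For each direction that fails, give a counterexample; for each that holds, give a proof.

The biconditional holds.

(⇒) If 63 ∣ s, write s = 63q. Since 63 = 7·9, s = 9·(7q), so 9 ∣ s; and since 63 = 3·21, s = 21·(3q), so 21 ∣ s.

(⇐) Suppose 9 ∣ s and 21 ∣ s. Any common multiple of 9 and 21 is a multiple of their lcm; here lcm(9, 21) = 9·21/gcd(9, 21) = 189/3 = 63, so 63 ∣ s.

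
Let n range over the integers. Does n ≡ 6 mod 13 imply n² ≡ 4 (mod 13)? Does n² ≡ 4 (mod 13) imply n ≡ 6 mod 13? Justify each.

Neither direction holds.

(⇒) This fails: take n = 6. Then 6 ≡ 6 (mod 13), but 6² = 36 ≡ 10 (mod 13), not 4.

(⇐) This fails: take n = 2. Then 2² = 4 ≡ 4 (mod 13), yet 2 ≡ 2 (mod 13), not 6.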